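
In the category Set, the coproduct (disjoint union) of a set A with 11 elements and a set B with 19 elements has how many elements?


In Set, the coproduct A + B is the disjoint union.
|A + B| = |A| + |B| = 11 + 19 = 30

30


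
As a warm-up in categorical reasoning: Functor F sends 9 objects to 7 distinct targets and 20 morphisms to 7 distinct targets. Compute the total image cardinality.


The image of F consists of distinct objects and distinct morphisms.
|Im(F)| on objects = 7
|Im(F)| on morphisms = 7
Total image cardinality = 7 + 7 = 14

14


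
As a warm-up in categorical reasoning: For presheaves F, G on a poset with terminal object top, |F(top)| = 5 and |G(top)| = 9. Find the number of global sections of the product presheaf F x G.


Global sections of a presheaf on a poset with terminal top satisfy
Gamma(H) ~ H(top). Presheaves admit pointwise products, so
(F x G)(top) = F(top) x G(top) (Cartesian product).
|Gamma(F x G)| = |F(top)| * |G(top)| = 5 * 9 = 45.

45


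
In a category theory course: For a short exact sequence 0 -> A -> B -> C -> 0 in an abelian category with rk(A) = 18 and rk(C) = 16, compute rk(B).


For a short exact sequence 0 -> A -> B -> C -> 0,
rank is additive: rank(B) = rank(A) + rank(C).
rank(B) = 18 + 16 = 34

34


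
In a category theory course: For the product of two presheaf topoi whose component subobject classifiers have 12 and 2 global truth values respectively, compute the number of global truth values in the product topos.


In a product of presheaf topoi E_1 x E_2, the subobject classifier
is Omega = Omega_1 x Omega_2 (componentwise), so
|Omega(top)| = |Omega_1(top_1)| * |Omega_2(top_2)|.
= 12 * 2 = 24.

24


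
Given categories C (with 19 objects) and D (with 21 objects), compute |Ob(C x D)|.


The product category C x D has objects that are pairs (c, d).
Number of pairs = |Ob(C)| * |Ob(D)| = 19 * 21 = 399

399


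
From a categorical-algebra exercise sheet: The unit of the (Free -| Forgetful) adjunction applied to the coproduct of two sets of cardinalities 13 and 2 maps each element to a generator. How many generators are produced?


The unit eta_X: X -> U(F(X)) of the Free-Forgetful adjunction
maps each element of X to a generator of F(X). For X = S + T (disjoint
union in Set), |S + T| = |S| + |T|.
Total mappings = 13 + 2 = 15.

15


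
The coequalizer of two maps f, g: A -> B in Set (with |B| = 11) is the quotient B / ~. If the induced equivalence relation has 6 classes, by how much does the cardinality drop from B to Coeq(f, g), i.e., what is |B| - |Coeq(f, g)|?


The coequalizer Coeq(f, g) = B / ~ has one element per equivalence class.
|B| = 11, |Coeq(f, g)| = 6.
|B| - |Coeq(f, g)| = 11 - 6 = 5.

5


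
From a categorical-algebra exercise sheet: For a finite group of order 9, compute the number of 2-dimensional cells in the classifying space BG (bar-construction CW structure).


In the bar-construction CW model of BG, the n-cells are indexed by
n-tuples [g_1|...|g_n] of non-identity elements of G (degenerate
simplices with some g_i = e do not contribute cells), so there are
(|G| - 1)^n n-cells.
For dim = 2 with |G| = 9:
cells = (9 - 1)^2 = 8^2 = 64

64


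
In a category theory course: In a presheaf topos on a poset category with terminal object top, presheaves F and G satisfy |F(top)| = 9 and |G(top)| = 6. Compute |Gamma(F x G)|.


Global sections of a presheaf on a poset with terminal top satisfy
Gamma(H) ~ H(top). Presheaves admit pointwise products, so
(F x G)(top) = F(top) x G(top) (Cartesian product).
|Gamma(F x G)| = |F(top)| * |G(top)| = 9 * 6 = 54.

54


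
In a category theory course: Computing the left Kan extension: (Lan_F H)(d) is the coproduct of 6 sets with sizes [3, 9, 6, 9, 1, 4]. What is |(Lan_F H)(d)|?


Pointwise, the left Kan extension (Lan_F H)(d) is the colimit, indexed
by the comma category (F downarrow d), of H composed with the
projection (F downarrow d) -> C. Here that colimit is given
as a coproduct (disjoint union) of sets, so its cardinality is the
sum of the sizes of the summands.
Coproduct of sets with sizes: 3 + 9 + 6 + 9 + 1 + 4
= 32

32


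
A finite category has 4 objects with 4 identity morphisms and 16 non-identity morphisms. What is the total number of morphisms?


Each object has an identity morphism, giving 4 identities.
Adding the 16 non-identity morphisms:
Total = 4 + 16 = 20

20


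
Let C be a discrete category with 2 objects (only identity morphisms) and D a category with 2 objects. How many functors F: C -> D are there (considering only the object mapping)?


A functor from a discrete category C to D is determined by
where each object maps. Each of the 2 objects of C can map
to any of the 2 objects of D independently.
Number of functors = 2^2 = 4

4


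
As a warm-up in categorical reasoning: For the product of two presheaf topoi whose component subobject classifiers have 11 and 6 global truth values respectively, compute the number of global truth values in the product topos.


In a product of presheaf topoi E_1 x E_2, the subobject classifier
is Omega = Omega_1 x Omega_2 (componentwise), so
|Omega(top)| = |Omega_1(top_1)| * |Omega_2(top_2)|.
= 11 * 6 = 66.

66


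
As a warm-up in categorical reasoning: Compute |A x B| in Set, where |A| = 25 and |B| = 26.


In Set, the product A x B is the Cartesian product.
By the universal property, |A x B| = |A| * |B|.
|A x B| = 25 * 26 = 650

650


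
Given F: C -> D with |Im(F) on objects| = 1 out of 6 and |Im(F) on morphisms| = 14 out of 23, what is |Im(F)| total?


The image of F consists of distinct objects and distinct morphisms.
|Im(F)| on objects = 1
|Im(F)| on morphisms = 14
Total image cardinality = 1 + 14 = 15

15


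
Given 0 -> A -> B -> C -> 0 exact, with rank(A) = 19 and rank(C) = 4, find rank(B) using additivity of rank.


For a short exact sequence 0 -> A -> B -> C -> 0,
rank is additive: rank(B) = rank(A) + rank(C).
rank(B) = 19 + 4 = 23

23


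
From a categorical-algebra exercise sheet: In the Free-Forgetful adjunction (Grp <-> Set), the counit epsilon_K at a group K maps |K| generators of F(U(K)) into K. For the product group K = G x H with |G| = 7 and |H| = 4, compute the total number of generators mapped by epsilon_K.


The counit epsilon_K: F(U(K)) -> K of the Free-Forgetful adjunction
maps |K| generators of F(U(K)) into K. For K = G x H (the product group),
|G x H| = |G| * |H|.
Total generators mapped = 7 * 4 = 28.

28


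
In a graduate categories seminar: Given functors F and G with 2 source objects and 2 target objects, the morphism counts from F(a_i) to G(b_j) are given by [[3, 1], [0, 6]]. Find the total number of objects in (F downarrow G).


Objects of (F downarrow G) are triples (a, b, h: F(a)->G(b)).
The count equals the sum of all entries in the hom-matrix.
sum(row 0) = 4
sum(row 1) = 6
Grand total = 10

10


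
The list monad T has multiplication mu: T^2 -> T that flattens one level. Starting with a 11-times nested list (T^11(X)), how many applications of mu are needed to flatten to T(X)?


Each application of mu: T^2 -> T removes one layer of nesting.
Starting at depth 11 (i.e., T^11(X)), we need to reach T(X).
Number of mu applications = 11 - 1 = 10

10


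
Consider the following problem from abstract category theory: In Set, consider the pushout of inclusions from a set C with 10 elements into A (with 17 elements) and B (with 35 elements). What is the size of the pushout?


The pushout A +_C B identifies the images of C in A and B.
|A +_C B| = |A| + |B| - |C| (for injections).
= 17 + 35 - 10 = 42

42


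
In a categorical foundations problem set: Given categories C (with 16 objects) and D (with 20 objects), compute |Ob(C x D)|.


The product category C x D has objects that are pairs (c, d).
Number of pairs = |Ob(C)| * |Ob(D)| = 16 * 20 = 320

320


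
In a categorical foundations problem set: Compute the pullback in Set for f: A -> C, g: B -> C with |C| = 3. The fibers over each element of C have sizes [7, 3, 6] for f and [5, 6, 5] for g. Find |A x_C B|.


The pullback A x_C B consists of pairs (a, b) with f(a) = g(b).
For each element c in C, the fiber product has |f^-1(c)| * |g^-1(c)| elements.
Summing over C: 7 * 5 + 3 * 6 + 6 * 5
= 35 + 18 + 30 = 83

83


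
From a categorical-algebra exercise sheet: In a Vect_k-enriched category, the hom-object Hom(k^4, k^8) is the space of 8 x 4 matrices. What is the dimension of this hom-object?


In Vect-enriched categories, Hom(k^n, k^m) is the space of m x n matrices.
dim(Hom(k^4, k^8)) = 8 * 4 = 32

32


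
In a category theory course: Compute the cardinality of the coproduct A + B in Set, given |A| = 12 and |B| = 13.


In Set, the coproduct A + B is the disjoint union.
|A + B| = |A| + |B| = 12 + 13 = 25

25


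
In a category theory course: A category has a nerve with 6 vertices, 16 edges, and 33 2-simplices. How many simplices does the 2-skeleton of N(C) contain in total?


The 2-skeleton of the nerve N(C) consists of simplices in dimensions 0, 1, 2:
  |N(C)_0| = 6 (objects)
  |N(C)_1| = 16 (morphisms)
  |N(C)_2| = 33 (composable pairs)
Total = 6 + 16 + 33 = 55

55


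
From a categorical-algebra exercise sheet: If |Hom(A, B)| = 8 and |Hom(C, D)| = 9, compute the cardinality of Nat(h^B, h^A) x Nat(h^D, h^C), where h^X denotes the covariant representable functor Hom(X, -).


By the Yoneda lemma, Nat(h^B, h^A) is isomorphic to Hom(A, B),
so |Nat(h^B, h^A)| = |Hom(A, B)| and |Nat(h^D, h^C)| = |Hom(C, D)|.
|Hom(A, B)| = 8, |Hom(C, D)| = 9.
|Nat(h^B, h^A) x Nat(h^D, h^C)| = 8 * 9 = 72

72


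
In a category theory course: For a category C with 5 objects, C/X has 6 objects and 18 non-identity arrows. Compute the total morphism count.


In the slice category C/X, objects are morphisms to X.
Identity morphisms: 6 (one per object of C/X).
Non-identity morphisms: 18.
Total = 6 + 18 = 24

24


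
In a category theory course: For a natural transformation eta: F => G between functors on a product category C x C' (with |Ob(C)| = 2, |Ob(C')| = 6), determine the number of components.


A natural transformation eta: F => G assigns one component morphism per
object of the domain category.
The domain is the product category C x C', so
|Ob(C x C')| = |Ob(C)| * |Ob(C')| = 2 * 6 = 12.
Therefore eta has 12 component morphisms.

12


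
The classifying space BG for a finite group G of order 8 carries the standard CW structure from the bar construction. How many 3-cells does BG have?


In the bar-construction CW model of BG, the n-cells are indexed by
n-tuples [g_1|...|g_n] of non-identity elements of G (degenerate
simplices with some g_i = e do not contribute cells), so there are
(|G| - 1)^n n-cells.
For dim = 3 with |G| = 8:
cells = (8 - 1)^3 = 7^3 = 343

343


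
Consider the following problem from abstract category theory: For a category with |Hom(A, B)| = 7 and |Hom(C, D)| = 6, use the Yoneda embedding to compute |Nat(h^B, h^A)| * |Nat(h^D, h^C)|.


By the Yoneda lemma, Nat(h^B, h^A) is isomorphic to Hom(A, B),
so |Nat(h^B, h^A)| = |Hom(A, B)| and |Nat(h^D, h^C)| = |Hom(C, D)|.
|Hom(A, B)| = 7, |Hom(C, D)| = 6.
|Nat(h^B, h^A) x Nat(h^D, h^C)| = 7 * 6 = 42

42


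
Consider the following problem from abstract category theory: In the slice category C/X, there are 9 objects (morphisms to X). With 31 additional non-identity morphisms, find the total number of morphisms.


In the slice category C/X, objects are morphisms to X.
Identity morphisms: 9 (one per object of C/X).
Non-identity morphisms: 31.
Total = 9 + 31 = 40

40


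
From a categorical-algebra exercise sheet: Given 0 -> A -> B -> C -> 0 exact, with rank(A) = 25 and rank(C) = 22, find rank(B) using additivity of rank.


For a short exact sequence 0 -> A -> B -> C -> 0,
rank is additive: rank(B) = rank(A) + rank(C).
rank(B) = 25 + 22 = 47

47


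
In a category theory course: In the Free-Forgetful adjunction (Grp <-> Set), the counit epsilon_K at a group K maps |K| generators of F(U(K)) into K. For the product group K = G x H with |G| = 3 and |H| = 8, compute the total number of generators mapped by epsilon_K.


The counit epsilon_K: F(U(K)) -> K of the Free-Forgetful adjunction
maps |K| generators of F(U(K)) into K. For K = G x H (the product group),
|G x H| = |G| * |H|.
Total generators mapped = 3 * 8 = 24.

24


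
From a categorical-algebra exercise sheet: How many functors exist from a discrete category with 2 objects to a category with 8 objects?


A functor from a discrete category C to D is determined by
where each object maps. Each of the 2 objects of C can map
to any of the 8 objects of D independently.
Number of functors = 8^2 = 64

64


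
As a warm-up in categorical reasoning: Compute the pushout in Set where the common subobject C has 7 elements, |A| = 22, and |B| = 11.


The pushout A +_C B identifies the images of C in A and B.
|A +_C B| = |A| + |B| - |C| (for injections).
= 22 + 11 - 7 = 26

26


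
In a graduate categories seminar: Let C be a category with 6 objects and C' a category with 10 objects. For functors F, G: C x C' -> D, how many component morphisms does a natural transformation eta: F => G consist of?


A natural transformation eta: F => G assigns one component morphism per
object of the domain category.
The domain is the product category C x C', so
|Ob(C x C')| = |Ob(C)| * |Ob(C')| = 6 * 10 = 60.
Therefore eta has 60 component morphisms.

60


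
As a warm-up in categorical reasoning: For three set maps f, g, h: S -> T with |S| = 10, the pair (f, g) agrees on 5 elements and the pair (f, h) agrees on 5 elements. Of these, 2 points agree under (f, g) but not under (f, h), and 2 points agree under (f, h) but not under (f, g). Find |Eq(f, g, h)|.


Eq(f, g, h) is the triple-agreement set: points in S where all three
maps take the same value. Using inclusion-exclusion on the pairwise data:
Pair (f, g) agrees on 5 points; pair (f, h) on 5 points.
Points agreeing under (f, g) but not (f, h) = 2; under (f, h) but not (f, g) = 2.
Triple-agreement = agreement-in-(f, g) minus points that agree under (f, g) but not (f, h):
|Eq(f, g, h)| = 5 - 2 = 3
(cross-check via (f, h): 5 - 2 = 3.)

3


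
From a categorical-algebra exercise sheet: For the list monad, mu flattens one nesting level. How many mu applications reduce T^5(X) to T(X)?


Each application of mu: T^2 -> T removes one layer of nesting.
Starting at depth 5 (i.e., T^5(X)), we need to reach T(X).
Number of mu applications = 5 - 1 = 4

4


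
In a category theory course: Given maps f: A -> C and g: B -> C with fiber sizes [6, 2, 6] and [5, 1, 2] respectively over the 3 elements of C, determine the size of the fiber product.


The pullback A x_C B consists of pairs (a, b) with f(a) = g(b).
For each element c in C, the fiber product has |f^-1(c)| * |g^-1(c)| elements.
Summing over C: 6 * 5 + 2 * 1 + 6 * 2
= 30 + 2 + 12 = 44

44


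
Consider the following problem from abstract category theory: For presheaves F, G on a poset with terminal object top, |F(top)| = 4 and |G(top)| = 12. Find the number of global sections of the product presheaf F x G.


Global sections of a presheaf on a poset with terminal top satisfy
Gamma(H) ~ H(top). Presheaves admit pointwise products, so
(F x G)(top) = F(top) x G(top) (Cartesian product).
|Gamma(F x G)| = |F(top)| * |G(top)| = 4 * 12 = 48.

48


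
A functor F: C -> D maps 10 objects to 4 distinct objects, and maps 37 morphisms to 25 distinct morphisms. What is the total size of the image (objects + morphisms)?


The image of F consists of distinct objects and distinct morphisms.
|Im(F)| on objects = 4
|Im(F)| on morphisms = 25
Total image cardinality = 4 + 25 = 29

29


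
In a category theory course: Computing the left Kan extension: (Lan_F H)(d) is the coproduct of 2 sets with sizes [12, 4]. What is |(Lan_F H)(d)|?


Pointwise, the left Kan extension (Lan_F H)(d) is the colimit, indexed
by the comma category (F downarrow d), of H composed with the
projection (F downarrow d) -> C. Here that colimit is given
as a coproduct (disjoint union) of sets, so its cardinality is the
sum of the sizes of the summands.
Coproduct of sets with sizes: 12 + 4
= 16

16


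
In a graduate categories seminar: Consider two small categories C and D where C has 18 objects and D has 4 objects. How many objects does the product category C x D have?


The product category C x D has objects that are pairs (c, d).
Number of pairs = |Ob(C)| * |Ob(D)| = 18 * 4 = 72

72


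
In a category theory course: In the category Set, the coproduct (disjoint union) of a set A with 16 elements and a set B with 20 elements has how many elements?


In Set, the coproduct A + B is the disjoint union.
|A + B| = |A| + |B| = 16 + 20 = 36

36


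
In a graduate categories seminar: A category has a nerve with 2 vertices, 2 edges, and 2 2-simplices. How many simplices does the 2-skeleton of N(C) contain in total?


The 2-skeleton of the nerve N(C) consists of simplices in dimensions 0, 1, 2:
  |N(C)_0| = 2 (objects)
  |N(C)_1| = 2 (morphisms)
  |N(C)_2| = 2 (composable pairs)
Total = 2 + 2 + 2 = 6

6


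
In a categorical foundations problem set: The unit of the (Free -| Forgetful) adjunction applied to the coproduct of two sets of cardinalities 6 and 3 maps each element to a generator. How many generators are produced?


The unit eta_X: X -> U(F(X)) of the Free-Forgetful adjunction
maps each element of X to a generator of F(X). For X = S + T (disjoint
union in Set), |S + T| = |S| + |T|.
Total mappings = 6 + 3 = 9.

9


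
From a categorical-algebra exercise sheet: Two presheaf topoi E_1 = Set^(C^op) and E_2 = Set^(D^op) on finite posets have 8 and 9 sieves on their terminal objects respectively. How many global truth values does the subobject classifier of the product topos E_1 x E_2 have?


In a product of presheaf topoi E_1 x E_2, the subobject classifier
is Omega = Omega_1 x Omega_2 (componentwise), so
|Omega(top)| = |Omega_1(top_1)| * |Omega_2(top_2)|.
= 8 * 9 = 72.

72


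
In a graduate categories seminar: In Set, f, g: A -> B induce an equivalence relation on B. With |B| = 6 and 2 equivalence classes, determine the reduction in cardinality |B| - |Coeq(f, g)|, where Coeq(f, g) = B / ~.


The coequalizer Coeq(f, g) = B / ~ has one element per equivalence class.
|B| = 6, |Coeq(f, g)| = 2.
|B| - |Coeq(f, g)| = 6 - 2 = 4.

4


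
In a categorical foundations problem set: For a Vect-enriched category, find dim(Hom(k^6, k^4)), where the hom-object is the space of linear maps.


In Vect-enriched categories, Hom(k^n, k^m) is the space of m x n matrices.
dim(Hom(k^6, k^4)) = 4 * 6 = 24

24


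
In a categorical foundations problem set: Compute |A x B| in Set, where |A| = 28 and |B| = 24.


In Set, the product A x B is the Cartesian product.
By the universal property, |A x B| = |A| * |B|.
|A x B| = 28 * 24 = 672

672


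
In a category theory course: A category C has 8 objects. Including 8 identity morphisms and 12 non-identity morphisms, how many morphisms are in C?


Each object has an identity morphism, giving 8 identities.
Adding the 12 non-identity morphisms:
Total = 8 + 12 = 20

20


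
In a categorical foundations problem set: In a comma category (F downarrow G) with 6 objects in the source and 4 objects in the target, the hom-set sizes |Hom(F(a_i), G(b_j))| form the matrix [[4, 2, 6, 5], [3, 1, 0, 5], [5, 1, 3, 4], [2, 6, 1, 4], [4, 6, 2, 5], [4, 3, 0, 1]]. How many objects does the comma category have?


Objects of (F downarrow G) are triples (a, b, h: F(a)->G(b)).
The count equals the sum of all entries in the hom-matrix.
sum(row 0) = 17
sum(row 1) = 9
sum(row 2) = 13
sum(row 3) = 13
sum(row 4) = 17
sum(row 5) = 8
Grand total = 77

77


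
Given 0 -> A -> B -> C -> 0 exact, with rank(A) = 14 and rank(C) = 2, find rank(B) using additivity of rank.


For a short exact sequence 0 -> A -> B -> C -> 0,
rank is additive: rank(B) = rank(A) + rank(C).
rank(B) = 14 + 2 = 16

16


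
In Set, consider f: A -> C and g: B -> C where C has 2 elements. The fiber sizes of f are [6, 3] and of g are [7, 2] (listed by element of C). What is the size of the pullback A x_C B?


The pullback A x_C B consists of pairs (a, b) with f(a) = g(b).
For each element c in C, the fiber product has |f^-1(c)| * |g^-1(c)| elements.
Summing over C: 6 * 7 + 3 * 2
= 42 + 6 = 48

48


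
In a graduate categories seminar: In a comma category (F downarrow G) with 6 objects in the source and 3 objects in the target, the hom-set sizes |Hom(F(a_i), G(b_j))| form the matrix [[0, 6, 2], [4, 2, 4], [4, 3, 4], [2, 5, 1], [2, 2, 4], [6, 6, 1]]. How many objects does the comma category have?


Objects of (F downarrow G) are triples (a, b, h: F(a)->G(b)).
The count equals the sum of all entries in the hom-matrix.
sum(row 0) = 8
sum(row 1) = 10
sum(row 2) = 11
sum(row 3) = 8
sum(row 4) = 8
sum(row 5) = 13
Grand total = 58

58


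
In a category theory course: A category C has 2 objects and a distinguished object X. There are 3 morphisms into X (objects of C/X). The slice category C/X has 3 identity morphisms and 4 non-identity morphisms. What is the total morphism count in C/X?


In the slice category C/X, objects are morphisms to X.
Identity morphisms: 3 (one per object of C/X).
Non-identity morphisms: 4.
Total = 3 + 4 = 7

7


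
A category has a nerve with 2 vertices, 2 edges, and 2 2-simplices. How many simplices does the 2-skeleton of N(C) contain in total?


The 2-skeleton of the nerve N(C) consists of simplices in dimensions 0, 1, 2:
  |N(C)_0| = 2 (objects)
  |N(C)_1| = 2 (morphisms)
  |N(C)_2| = 2 (composable pairs)
Total = 2 + 2 + 2 = 6

6


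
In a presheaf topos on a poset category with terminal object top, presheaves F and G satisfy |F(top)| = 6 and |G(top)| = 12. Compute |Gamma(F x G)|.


Global sections of a presheaf on a poset with terminal top satisfy
Gamma(H) ~ H(top). Presheaves admit pointwise products, so
(F x G)(top) = F(top) x G(top) (Cartesian product).
|Gamma(F x G)| = |F(top)| * |G(top)| = 6 * 12 = 72.

72


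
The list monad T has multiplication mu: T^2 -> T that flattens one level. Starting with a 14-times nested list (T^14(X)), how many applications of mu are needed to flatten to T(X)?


Each application of mu: T^2 -> T removes one layer of nesting.
Starting at depth 14 (i.e., T^14(X)), we need to reach T(X).
Number of mu applications = 14 - 1 = 13

13


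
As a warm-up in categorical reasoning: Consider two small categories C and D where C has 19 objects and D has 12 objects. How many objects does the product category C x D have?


The product category C x D has objects that are pairs (c, d).
Number of pairs = |Ob(C)| * |Ob(D)| = 19 * 12 = 228

228


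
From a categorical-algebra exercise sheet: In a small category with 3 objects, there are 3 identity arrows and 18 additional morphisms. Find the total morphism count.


Each object has an identity morphism, giving 3 identities.
Adding the 18 non-identity morphisms:
Total = 3 + 18 = 21

21


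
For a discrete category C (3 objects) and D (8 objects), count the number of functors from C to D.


A functor from a discrete category C to D is determined by
where each object maps. Each of the 3 objects of C can map
to any of the 8 objects of D independently.
Number of functors = 8^3 = 512

512


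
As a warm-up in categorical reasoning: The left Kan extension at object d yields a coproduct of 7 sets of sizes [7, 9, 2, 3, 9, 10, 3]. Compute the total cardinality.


Pointwise, the left Kan extension (Lan_F H)(d) is the colimit, indexed
by the comma category (F downarrow d), of H composed with the
projection (F downarrow d) -> C. Here that colimit is given
as a coproduct (disjoint union) of sets, so its cardinality is the
sum of the sizes of the summands.
Coproduct of sets with sizes: 7 + 9 + 2 + 3 + 9 + 10 + 3
= 43

43


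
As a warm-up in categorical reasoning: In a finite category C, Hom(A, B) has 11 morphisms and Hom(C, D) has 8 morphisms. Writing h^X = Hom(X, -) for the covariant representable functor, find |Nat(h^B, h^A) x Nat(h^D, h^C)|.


By the Yoneda lemma, Nat(h^B, h^A) is isomorphic to Hom(A, B),
so |Nat(h^B, h^A)| = |Hom(A, B)| and |Nat(h^D, h^C)| = |Hom(C, D)|.
|Hom(A, B)| = 11, |Hom(C, D)| = 8.
|Nat(h^B, h^A) x Nat(h^D, h^C)| = 11 * 8 = 88

88


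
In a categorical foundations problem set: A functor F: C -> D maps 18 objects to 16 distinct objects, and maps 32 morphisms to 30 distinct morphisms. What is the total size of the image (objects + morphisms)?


The image of F consists of distinct objects and distinct morphisms.
|Im(F)| on objects = 16
|Im(F)| on morphisms = 30
Total image cardinality = 16 + 30 = 46

46


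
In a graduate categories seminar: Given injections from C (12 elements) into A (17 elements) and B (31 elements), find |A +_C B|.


The pushout A +_C B identifies the images of C in A and B.
|A +_C B| = |A| + |B| - |C| (for injections).
= 17 + 31 - 12 = 36

36


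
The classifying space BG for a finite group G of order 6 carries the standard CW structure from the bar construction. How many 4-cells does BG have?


In the bar-construction CW model of BG, the n-cells are indexed by
n-tuples [g_1|...|g_n] of non-identity elements of G (degenerate
simplices with some g_i = e do not contribute cells), so there are
(|G| - 1)^n n-cells.
For dim = 4 with |G| = 6:
cells = (6 - 1)^4 = 5^4 = 625

625


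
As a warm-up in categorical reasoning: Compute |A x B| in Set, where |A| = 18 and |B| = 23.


In Set, the product A x B is the Cartesian product.
By the universal property, |A x B| = |A| * |B|.
|A x B| = 18 * 23 = 414

414


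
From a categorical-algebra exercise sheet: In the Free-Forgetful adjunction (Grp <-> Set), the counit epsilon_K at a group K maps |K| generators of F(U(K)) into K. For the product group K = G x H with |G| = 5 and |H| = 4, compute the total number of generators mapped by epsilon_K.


The counit epsilon_K: F(U(K)) -> K of the Free-Forgetful adjunction
maps |K| generators of F(U(K)) into K. For K = G x H (the product group),
|G x H| = |G| * |H|.
Total generators mapped = 5 * 4 = 20.

20


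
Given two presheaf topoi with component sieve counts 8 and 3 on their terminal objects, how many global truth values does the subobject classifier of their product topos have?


In a product of presheaf topoi E_1 x E_2, the subobject classifier
is Omega = Omega_1 x Omega_2 (componentwise), so
|Omega(top)| = |Omega_1(top_1)| * |Omega_2(top_2)|.
= 8 * 3 = 24.

24


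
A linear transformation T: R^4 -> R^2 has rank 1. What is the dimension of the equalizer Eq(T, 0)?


The equalizer of f and the zero map is ker(f).
By the rank-nullity theorem: dim(ker(f)) = dim(domain) - rank(f).
dim(ker(f)) = 4 - 1 = 3

3


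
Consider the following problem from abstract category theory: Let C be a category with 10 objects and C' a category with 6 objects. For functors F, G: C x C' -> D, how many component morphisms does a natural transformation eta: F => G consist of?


A natural transformation eta: F => G assigns one component morphism per
object of the domain category.
The domain is the product category C x C', so
|Ob(C x C')| = |Ob(C)| * |Ob(C')| = 10 * 6 = 60.
Therefore eta has 60 component morphisms.

60


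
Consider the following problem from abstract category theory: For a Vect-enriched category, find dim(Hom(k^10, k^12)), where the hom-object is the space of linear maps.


In Vect-enriched categories, Hom(k^n, k^m) is the space of m x n matrices.
dim(Hom(k^10, k^12)) = 12 * 10 = 120

120


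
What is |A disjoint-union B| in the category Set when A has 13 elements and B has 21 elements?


In Set, the coproduct A + B is the disjoint union.
|A + B| = |A| + |B| = 13 + 21 = 34

34


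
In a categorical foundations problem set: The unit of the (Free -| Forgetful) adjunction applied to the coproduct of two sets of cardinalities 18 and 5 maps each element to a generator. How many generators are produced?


The unit eta_X: X -> U(F(X)) of the Free-Forgetful adjunction
maps each element of X to a generator of F(X). For X = S + T (disjoint
union in Set), |S + T| = |S| + |T|.
Total mappings = 18 + 5 = 23.

23


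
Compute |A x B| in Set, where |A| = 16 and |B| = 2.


In Set, the product A x B is the Cartesian product.
By the universal property, |A x B| = |A| * |B|.
|A x B| = 16 * 2 = 32

32


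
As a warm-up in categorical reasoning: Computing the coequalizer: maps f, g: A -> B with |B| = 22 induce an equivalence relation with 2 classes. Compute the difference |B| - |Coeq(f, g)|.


The coequalizer Coeq(f, g) = B / ~ has one element per equivalence class.
|B| = 22, |Coeq(f, g)| = 2.
|B| - |Coeq(f, g)| = 22 - 2 = 20.

20


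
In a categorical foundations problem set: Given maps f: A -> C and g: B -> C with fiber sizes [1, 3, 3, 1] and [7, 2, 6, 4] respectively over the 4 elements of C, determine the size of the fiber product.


The pullback A x_C B consists of pairs (a, b) with f(a) = g(b).
For each element c in C, the fiber product has |f^-1(c)| * |g^-1(c)| elements.
Summing over C: 1 * 7 + 3 * 2 + 3 * 6 + 1 * 4
= 7 + 6 + 18 + 4 = 35

35


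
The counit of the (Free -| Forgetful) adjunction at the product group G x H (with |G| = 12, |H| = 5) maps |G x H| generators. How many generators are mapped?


The counit epsilon_K: F(U(K)) -> K of the Free-Forgetful adjunction
maps |K| generators of F(U(K)) into K. For K = G x H (the product group),
|G x H| = |G| * |H|.
Total generators mapped = 12 * 5 = 60.

60


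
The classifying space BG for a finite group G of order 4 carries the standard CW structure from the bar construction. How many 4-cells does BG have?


In the bar-construction CW model of BG, the n-cells are indexed by
n-tuples [g_1|...|g_n] of non-identity elements of G (degenerate
simplices with some g_i = e do not contribute cells), so there are
(|G| - 1)^n n-cells.
For dim = 4 with |G| = 4:
cells = (4 - 1)^4 = 3^4 = 81

81


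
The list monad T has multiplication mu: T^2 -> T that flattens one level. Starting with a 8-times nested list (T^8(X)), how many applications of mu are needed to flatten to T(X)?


Each application of mu: T^2 -> T removes one layer of nesting.
Starting at depth 8 (i.e., T^8(X)), we need to reach T(X).
Number of mu applications = 8 - 1 = 7

7


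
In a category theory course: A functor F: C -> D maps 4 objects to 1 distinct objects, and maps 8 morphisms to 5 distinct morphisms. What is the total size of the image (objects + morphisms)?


The image of F consists of distinct objects and distinct morphisms.
|Im(F)| on objects = 1
|Im(F)| on morphisms = 5
Total image cardinality = 1 + 5 = 6

6


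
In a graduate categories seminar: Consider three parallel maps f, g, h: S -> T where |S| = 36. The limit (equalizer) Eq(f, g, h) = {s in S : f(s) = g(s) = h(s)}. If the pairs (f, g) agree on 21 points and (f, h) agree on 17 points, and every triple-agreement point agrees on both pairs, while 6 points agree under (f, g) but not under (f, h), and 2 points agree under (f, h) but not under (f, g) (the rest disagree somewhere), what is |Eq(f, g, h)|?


Eq(f, g, h) is the triple-agreement set: points in S where all three
maps take the same value. Using inclusion-exclusion on the pairwise data:
Pair (f, g) agrees on 21 points; pair (f, h) on 17 points.
Points agreeing under (f, g) but not (f, h) = 6; under (f, h) but not (f, g) = 2.
Triple-agreement = agreement-in-(f, g) minus points that agree under (f, g) but not (f, h):
|Eq(f, g, h)| = 21 - 6 = 15
(cross-check via (f, h): 17 - 2 = 15.)

15


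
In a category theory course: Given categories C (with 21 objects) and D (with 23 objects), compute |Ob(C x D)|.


The product category C x D has objects that are pairs (c, d).
Number of pairs = |Ob(C)| * |Ob(D)| = 21 * 23 = 483

483


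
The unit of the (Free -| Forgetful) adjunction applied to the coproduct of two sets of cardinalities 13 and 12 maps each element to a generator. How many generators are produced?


The unit eta_X: X -> U(F(X)) of the Free-Forgetful adjunction
maps each element of X to a generator of F(X). For X = S + T (disjoint
union in Set), |S + T| = |S| + |T|.
Total mappings = 13 + 12 = 25.

25


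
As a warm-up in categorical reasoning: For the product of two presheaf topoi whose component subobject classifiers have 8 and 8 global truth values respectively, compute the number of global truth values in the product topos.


In a product of presheaf topoi E_1 x E_2, the subobject classifier
is Omega = Omega_1 x Omega_2 (componentwise), so
|Omega(top)| = |Omega_1(top_1)| * |Omega_2(top_2)|.
= 8 * 8 = 64.

64


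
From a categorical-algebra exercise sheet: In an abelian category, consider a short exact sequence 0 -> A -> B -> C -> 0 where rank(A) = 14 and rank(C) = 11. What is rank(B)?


For a short exact sequence 0 -> A -> B -> C -> 0,
rank is additive: rank(B) = rank(A) + rank(C).
rank(B) = 14 + 11 = 25

25


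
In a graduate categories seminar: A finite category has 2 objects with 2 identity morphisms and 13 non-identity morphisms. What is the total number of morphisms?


Each object has an identity morphism, giving 2 identities.
Adding the 13 non-identity morphisms:
Total = 2 + 13 = 15

15


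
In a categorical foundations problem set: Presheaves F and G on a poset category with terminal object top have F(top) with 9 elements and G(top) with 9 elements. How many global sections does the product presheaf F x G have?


Global sections of a presheaf on a poset with terminal top satisfy
Gamma(H) ~ H(top). Presheaves admit pointwise products, so
(F x G)(top) = F(top) x G(top) (Cartesian product).
|Gamma(F x G)| = |F(top)| * |G(top)| = 9 * 9 = 81.

81


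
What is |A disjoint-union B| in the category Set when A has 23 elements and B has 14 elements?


In Set, the coproduct A + B is the disjoint union.
|A + B| = |A| + |B| = 23 + 14 = 37

37


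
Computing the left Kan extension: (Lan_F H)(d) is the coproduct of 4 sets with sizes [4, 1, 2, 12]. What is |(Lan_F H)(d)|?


Pointwise, the left Kan extension (Lan_F H)(d) is the colimit, indexed
by the comma category (F downarrow d), of H composed with the
projection (F downarrow d) -> C. Here that colimit is given
as a coproduct (disjoint union) of sets, so its cardinality is the
sum of the sizes of the summands.
Coproduct of sets with sizes: 4 + 1 + 2 + 12
= 19

19


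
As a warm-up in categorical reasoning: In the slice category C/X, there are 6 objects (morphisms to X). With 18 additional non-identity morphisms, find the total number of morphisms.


In the slice category C/X, objects are morphisms to X.
Identity morphisms: 6 (one per object of C/X).
Non-identity morphisms: 18.
Total = 6 + 18 = 24

24


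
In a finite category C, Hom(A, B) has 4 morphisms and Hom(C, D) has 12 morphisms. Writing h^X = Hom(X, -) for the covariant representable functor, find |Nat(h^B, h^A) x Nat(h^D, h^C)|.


By the Yoneda lemma, Nat(h^B, h^A) is isomorphic to Hom(A, B),
so |Nat(h^B, h^A)| = |Hom(A, B)| and |Nat(h^D, h^C)| = |Hom(C, D)|.
|Hom(A, B)| = 4, |Hom(C, D)| = 12.
|Nat(h^B, h^A) x Nat(h^D, h^C)| = 4 * 12 = 48

48


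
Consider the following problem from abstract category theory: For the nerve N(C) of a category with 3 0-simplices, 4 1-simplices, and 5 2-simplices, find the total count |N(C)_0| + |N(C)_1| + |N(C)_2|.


The 2-skeleton of the nerve N(C) consists of simplices in dimensions 0, 1, 2:
  |N(C)_0| = 3 (objects)
  |N(C)_1| = 4 (morphisms)
  |N(C)_2| = 5 (composable pairs)
Total = 3 + 4 + 5 = 12

12


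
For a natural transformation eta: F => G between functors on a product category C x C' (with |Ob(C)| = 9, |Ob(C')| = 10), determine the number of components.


A natural transformation eta: F => G assigns one component morphism per
object of the domain category.
The domain is the product category C x C', so
|Ob(C x C')| = |Ob(C)| * |Ob(C')| = 9 * 10 = 90.
Therefore eta has 90 component morphisms.

90


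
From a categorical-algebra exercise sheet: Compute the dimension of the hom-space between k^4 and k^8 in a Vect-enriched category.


In Vect-enriched categories, Hom(k^n, k^m) is the space of m x n matrices.
dim(Hom(k^4, k^8)) = 8 * 4 = 32

32


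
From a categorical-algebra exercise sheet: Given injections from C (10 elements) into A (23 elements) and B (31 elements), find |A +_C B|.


The pushout A +_C B identifies the images of C in A and B.
|A +_C B| = |A| + |B| - |C| (for injections).
= 23 + 31 - 10 = 44

44


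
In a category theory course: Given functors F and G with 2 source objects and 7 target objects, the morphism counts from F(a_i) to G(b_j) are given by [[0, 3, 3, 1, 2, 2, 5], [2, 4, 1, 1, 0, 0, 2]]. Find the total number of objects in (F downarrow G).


Objects of (F downarrow G) are triples (a, b, h: F(a)->G(b)).
The count equals the sum of all entries in the hom-matrix.
sum(row 0) = 16
sum(row 1) = 10
Grand total = 26

26


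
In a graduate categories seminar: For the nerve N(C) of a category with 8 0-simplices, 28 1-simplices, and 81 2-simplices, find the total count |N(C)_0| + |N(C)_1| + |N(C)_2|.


The 2-skeleton of the nerve N(C) consists of simplices in dimensions 0, 1, 2:
  |N(C)_0| = 8 (objects)
  |N(C)_1| = 28 (morphisms)
  |N(C)_2| = 81 (composable pairs)
Total = 8 + 28 + 81 = 117

117


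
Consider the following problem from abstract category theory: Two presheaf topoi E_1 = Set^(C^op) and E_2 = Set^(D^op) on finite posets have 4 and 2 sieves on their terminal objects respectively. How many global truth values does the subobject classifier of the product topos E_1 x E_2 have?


In a product of presheaf topoi E_1 x E_2, the subobject classifier
is Omega = Omega_1 x Omega_2 (componentwise), so
|Omega(top)| = |Omega_1(top_1)| * |Omega_2(top_2)|.
= 4 * 2 = 8.

8


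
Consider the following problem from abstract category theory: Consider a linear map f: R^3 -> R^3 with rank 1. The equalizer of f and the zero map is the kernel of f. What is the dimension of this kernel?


The equalizer of f and the zero map is ker(f).
By the rank-nullity theorem: dim(ker(f)) = dim(domain) - rank(f).
dim(ker(f)) = 3 - 1 = 2

2


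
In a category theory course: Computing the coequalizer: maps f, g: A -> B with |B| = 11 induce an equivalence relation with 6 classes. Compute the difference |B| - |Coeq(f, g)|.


The coequalizer Coeq(f, g) = B / ~ has one element per equivalence class.
|B| = 11, |Coeq(f, g)| = 6.
|B| - |Coeq(f, g)| = 11 - 6 = 5.

5


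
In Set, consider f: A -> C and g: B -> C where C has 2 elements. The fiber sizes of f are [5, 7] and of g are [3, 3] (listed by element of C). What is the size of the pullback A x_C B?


The pullback A x_C B consists of pairs (a, b) with f(a) = g(b).
For each element c in C, the fiber product has |f^-1(c)| * |g^-1(c)| elements.
Summing over C: 5 * 3 + 7 * 3
= 15 + 21 = 36

36


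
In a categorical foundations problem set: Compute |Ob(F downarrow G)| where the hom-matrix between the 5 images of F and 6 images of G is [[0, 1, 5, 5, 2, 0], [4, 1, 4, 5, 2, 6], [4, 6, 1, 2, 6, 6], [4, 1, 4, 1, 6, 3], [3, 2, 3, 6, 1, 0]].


Objects of (F downarrow G) are triples (a, b, h: F(a)->G(b)).
The count equals the sum of all entries in the hom-matrix.
sum(row 0) = 13
sum(row 1) = 22
sum(row 2) = 25
sum(row 3) = 19
sum(row 4) = 15
Grand total = 94

94


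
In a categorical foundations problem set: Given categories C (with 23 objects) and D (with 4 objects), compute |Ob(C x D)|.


The product category C x D has objects that are pairs (c, d).
Number of pairs = |Ob(C)| * |Ob(D)| = 23 * 4 = 92

92


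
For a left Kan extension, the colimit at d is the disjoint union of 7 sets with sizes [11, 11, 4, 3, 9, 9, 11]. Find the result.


Pointwise, the left Kan extension (Lan_F H)(d) is the colimit, indexed
by the comma category (F downarrow d), of H composed with the
projection (F downarrow d) -> C. Here that colimit is given
as a coproduct (disjoint union) of sets, so its cardinality is the
sum of the sizes of the summands.
Coproduct of sets with sizes: 11 + 11 + 4 + 3 + 9 + 9 + 11
= 58

58
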